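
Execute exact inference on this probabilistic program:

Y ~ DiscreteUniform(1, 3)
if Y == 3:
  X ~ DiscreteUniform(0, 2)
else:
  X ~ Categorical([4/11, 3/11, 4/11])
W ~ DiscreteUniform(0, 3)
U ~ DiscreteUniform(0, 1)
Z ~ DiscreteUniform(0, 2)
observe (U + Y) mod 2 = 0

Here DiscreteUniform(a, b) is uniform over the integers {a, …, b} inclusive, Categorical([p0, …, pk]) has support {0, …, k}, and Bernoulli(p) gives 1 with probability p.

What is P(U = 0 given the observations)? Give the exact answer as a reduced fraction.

P(U = 0 | obs) = 1/3

Enumerate traces; 108 have nonzero weight after conditioning:
  (Y=1, X=0, W=0, U=1, Z=0) weight 1/198
  (Y=1, X=0, W=0, U=1, Z=1) weight 1/198
  (Y=1, X=0, W=0, U=1, Z=2) weight 1/198
  (Y=1, X=0, W=1, U=1, Z=0) weight 1/198
  (Y=1, X=0, W=1, U=1, Z=1) weight 1/198
  (Y=1, X=0, W=1, U=1, Z=2) weight 1/198
  (Y=1, X=0, W=2, U=1, Z=0) weight 1/198
  (Y=1, X=0, W=2, U=1, Z=1) weight 1/198
  (Y=2, X=0, W=0, U=0, Z=0) weight 1/198
  … 99 more
Group by U:
  weight(U=0) = 1/6
  weight(U=1) = 1/3
Total weight = 1/6 + 1/3 = 1/2
P(U=0 | obs) = 1/6 / 1/2 = 1/3
P(U=1 | obs) = 1/3 / 1/2 = 2/3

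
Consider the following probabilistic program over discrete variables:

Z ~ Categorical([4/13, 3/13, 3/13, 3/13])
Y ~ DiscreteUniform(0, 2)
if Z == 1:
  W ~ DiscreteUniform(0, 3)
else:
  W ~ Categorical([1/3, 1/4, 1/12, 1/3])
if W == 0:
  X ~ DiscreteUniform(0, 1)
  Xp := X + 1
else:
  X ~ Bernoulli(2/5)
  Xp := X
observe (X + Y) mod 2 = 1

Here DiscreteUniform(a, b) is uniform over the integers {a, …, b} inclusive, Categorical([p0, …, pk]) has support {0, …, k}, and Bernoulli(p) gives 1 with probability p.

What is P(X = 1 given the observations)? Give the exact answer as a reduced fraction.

P(X = 1 | obs) = 1346/2233

Enumerate traces; 48 have nonzero weight after conditioning:
  (Z=0, Y=0, W=0, X=1) weight 2/117
  (Z=0, Y=0, W=1, X=1) weight 2/195
  (Z=0, Y=0, W=2, X=1) weight 2/585
  (Z=0, Y=0, W=3, X=1) weight 8/585
  (Z=0, Y=1, W=0, X=0) weight 2/117
  (Z=0, Y=1, W=1, X=0) weight 1/65
  (Z=0, Y=1, W=2, X=0) weight 1/195
  (Z=0, Y=1, W=3, X=0) weight 4/195
  … 40 more
Group by X:
  weight(X=0) = 887/4680
  weight(X=1) = 673/2340
Total weight = 887/4680 + 673/2340 = 2233/4680
P(X=0 | obs) = 887/4680 / 2233/4680 = 887/2233
P(X=1 | obs) = 673/2340 / 2233/4680 = 1346/2233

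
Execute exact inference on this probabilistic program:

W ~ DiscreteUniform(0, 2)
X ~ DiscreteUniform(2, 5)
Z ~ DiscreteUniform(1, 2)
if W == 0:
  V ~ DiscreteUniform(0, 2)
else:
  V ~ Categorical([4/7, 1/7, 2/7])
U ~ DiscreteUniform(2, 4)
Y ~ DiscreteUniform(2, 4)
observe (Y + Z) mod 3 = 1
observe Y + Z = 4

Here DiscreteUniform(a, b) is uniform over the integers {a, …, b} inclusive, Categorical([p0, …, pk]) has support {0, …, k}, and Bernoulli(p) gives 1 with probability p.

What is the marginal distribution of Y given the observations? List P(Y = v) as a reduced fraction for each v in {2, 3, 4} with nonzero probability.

Enumerate traces; 216 have nonzero weight after conditioning:
  (W=0, X=2, Z=1, V=0, U=2, Y=3) weight 1/648
  (W=0, X=2, Z=1, V=0, U=3, Y=3) weight 1/648
  (W=0, X=2, Z=1, V=0, U=4, Y=3) weight 1/648
  (W=0, X=2, Z=1, V=1, U=2, Y=3) weight 1/648
  (W=0, X=2, Z=1, V=1, U=3, Y=3) weight 1/648
  (W=0, X=2, Z=1, V=1, U=4, Y=3) weight 1/648
  (W=0, X=2, Z=1, V=2, U=2, Y=3) weight 1/648
  (W=0, X=2, Z=1, V=2, U=3, Y=3) weight 1/648
  (W=0, X=2, Z=2, V=0, U=2, Y=2) weight 1/648
  … 207 more
Group by Y:
  weight(Y=2) = 1/6
  weight(Y=3) = 1/6
Total weight = 1/6 + 1/6 = 1/3
P(Y=2 | obs) = 1/6 / 1/3 = 1/2
P(Y=3 | obs) = 1/6 / 1/3 = 1/2

P(Y=2) = 1/2, P(Y=3) = 1/2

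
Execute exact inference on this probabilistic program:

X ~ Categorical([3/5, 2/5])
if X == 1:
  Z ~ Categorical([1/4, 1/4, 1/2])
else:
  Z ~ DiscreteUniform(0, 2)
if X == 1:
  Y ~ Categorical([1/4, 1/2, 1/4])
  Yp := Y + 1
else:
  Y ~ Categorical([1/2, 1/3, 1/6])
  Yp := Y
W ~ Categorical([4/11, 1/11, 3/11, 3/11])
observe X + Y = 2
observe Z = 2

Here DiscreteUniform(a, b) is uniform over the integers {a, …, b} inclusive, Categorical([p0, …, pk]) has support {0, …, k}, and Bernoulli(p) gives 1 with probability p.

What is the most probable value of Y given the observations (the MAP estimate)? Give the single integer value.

argmax_v P(Y = v | obs) = 1

Enumerate traces; 8 have nonzero weight after conditioning:
  (X=0, Z=2, Y=2, W=0) weight 2/165
  (X=0, Z=2, Y=2, W=1) weight 1/330
  (X=0, Z=2, Y=2, W=2) weight 1/110
  (X=0, Z=2, Y=2, W=3) weight 1/110
  (X=1, Z=2, Y=1, W=0) weight 2/55
  (X=1, Z=2, Y=1, W=1) weight 1/110
  (X=1, Z=2, Y=1, W=2) weight 3/110
  (X=1, Z=2, Y=1, W=3) weight 3/110
Group by Y:
  weight(Y=1) = 1/10
  weight(Y=2) = 1/30
Total weight = 1/10 + 1/30 = 2/15
P(Y=1 | obs) = 1/10 / 2/15 = 3/4
P(Y=2 | obs) = 1/30 / 2/15 = 1/4
argmax = 1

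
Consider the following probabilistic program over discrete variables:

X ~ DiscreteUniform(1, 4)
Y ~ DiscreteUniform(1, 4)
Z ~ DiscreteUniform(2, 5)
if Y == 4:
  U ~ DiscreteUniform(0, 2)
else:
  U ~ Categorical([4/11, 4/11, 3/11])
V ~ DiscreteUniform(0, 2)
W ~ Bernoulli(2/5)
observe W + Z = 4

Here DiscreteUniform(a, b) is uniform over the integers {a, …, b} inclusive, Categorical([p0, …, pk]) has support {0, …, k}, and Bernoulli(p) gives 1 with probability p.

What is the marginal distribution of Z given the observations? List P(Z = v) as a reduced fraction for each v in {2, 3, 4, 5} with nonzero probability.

P(Z=3) = 2/5, P(Z=4) = 3/5

Enumerate traces; 288 have nonzero weight after conditioning:
  (X=1, Y=1, Z=3, U=0, V=0, W=1) weight 1/1320
  (X=1, Y=1, Z=3, U=0, V=1, W=1) weight 1/1320
  (X=1, Y=1, Z=3, U=0, V=2, W=1) weight 1/1320
  (X=1, Y=1, Z=3, U=1, V=0, W=1) weight 1/1320
  (X=1, Y=1, Z=3, U=1, V=1, W=1) weight 1/1320
  (X=1, Y=1, Z=3, U=1, V=2, W=1) weight 1/1320
  (X=1, Y=1, Z=3, U=2, V=0, W=1) weight 1/1760
  (X=1, Y=1, Z=3, U=2, V=1, W=1) weight 1/1760
  (X=1, Y=1, Z=4, U=0, V=0, W=0) weight 1/880
  … 279 more
Group by Z:
  weight(Z=3) = 1/10
  weight(Z=4) = 3/20
Total weight = 1/10 + 3/20 = 1/4
P(Z=3 | obs) = 1/10 / 1/4 = 2/5
P(Z=4 | obs) = 3/20 / 1/4 = 3/5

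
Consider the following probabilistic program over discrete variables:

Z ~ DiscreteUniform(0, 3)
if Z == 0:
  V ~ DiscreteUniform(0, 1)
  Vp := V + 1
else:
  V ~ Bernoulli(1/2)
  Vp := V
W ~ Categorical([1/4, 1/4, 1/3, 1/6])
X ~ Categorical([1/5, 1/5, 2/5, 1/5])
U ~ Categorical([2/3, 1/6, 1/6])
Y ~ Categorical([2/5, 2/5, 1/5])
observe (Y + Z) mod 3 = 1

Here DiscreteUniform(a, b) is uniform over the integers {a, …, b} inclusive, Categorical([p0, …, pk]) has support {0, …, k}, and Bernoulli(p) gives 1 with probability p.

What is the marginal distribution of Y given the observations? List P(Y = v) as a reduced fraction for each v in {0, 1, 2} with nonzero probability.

P(Y=0) = 2/7, P(Y=1) = 4/7, P(Y=2) = 1/7

Enumerate traces; 384 have nonzero weight after conditioning:
  (Z=0, V=0, W=0, X=0, U=0, Y=1) weight 1/600
  (Z=0, V=0, W=0, X=0, U=1, Y=1) weight 1/2400
  (Z=0, V=0, W=0, X=0, U=2, Y=1) weight 1/2400
  (Z=0, V=0, W=0, X=1, U=0, Y=1) weight 1/600
  (Z=0, V=0, W=0, X=1, U=1, Y=1) weight 1/2400
  (Z=0, V=0, W=0, X=1, U=2, Y=1) weight 1/2400
  (Z=0, V=0, W=0, X=2, U=0, Y=1) weight 1/300
  (Z=0, V=0, W=0, X=2, U=1, Y=1) weight 1/1200
  (Z=1, V=0, W=0, X=0, U=0, Y=0) weight 1/600
  (Z=2, V=0, W=0, X=0, U=0, Y=2) weight 1/1200
  … 374 more
Group by Y:
  weight(Y=0) = 1/10
  weight(Y=1) = 1/5
  weight(Y=2) = 1/20
Total weight = 1/10 + 1/5 + 1/20 = 7/20
P(Y=0 | obs) = 1/10 / 7/20 = 2/7
P(Y=1 | obs) = 1/5 / 7/20 = 4/7
P(Y=2 | obs) = 1/20 / 7/20 = 1/7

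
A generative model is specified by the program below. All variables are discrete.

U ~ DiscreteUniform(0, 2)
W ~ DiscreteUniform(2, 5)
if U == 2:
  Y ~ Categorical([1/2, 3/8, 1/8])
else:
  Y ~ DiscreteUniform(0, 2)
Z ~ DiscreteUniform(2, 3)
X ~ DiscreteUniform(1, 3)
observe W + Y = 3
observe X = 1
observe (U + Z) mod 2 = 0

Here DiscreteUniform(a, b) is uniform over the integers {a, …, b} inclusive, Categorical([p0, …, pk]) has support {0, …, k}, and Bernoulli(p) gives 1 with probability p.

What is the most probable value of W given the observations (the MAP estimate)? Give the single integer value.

argmax_v P(W = v | obs) = 3

Enumerate traces; 6 have nonzero weight after conditioning:
  (U=0, W=2, Y=1, Z=2, X=1) weight 1/216
  (U=0, W=3, Y=0, Z=2, X=1) weight 1/216
  (U=1, W=2, Y=1, Z=3, X=1) weight 1/216
  (U=1, W=3, Y=0, Z=3, X=1) weight 1/216
  (U=2, W=2, Y=1, Z=2, X=1) weight 1/192
  (U=2, W=3, Y=0, Z=2, X=1) weight 1/144
Group by W:
  weight(W=2) = 25/1728
  weight(W=3) = 7/432
Total weight = 25/1728 + 7/432 = 53/1728
P(W=2 | obs) = 25/1728 / 53/1728 = 25/53
P(W=3 | obs) = 7/432 / 53/1728 = 28/53
argmax = 3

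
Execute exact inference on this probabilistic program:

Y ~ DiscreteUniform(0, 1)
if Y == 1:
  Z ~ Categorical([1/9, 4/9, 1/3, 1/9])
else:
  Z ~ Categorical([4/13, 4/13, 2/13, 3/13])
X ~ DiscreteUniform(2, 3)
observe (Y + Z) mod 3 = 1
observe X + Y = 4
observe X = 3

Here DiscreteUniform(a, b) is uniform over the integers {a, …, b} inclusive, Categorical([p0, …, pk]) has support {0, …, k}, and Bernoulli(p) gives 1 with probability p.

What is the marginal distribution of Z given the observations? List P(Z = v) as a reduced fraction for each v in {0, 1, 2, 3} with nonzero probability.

Enumerate traces; 2 have nonzero weight after conditioning:
  (Y=1, Z=0, X=3) weight 1/36
  (Y=1, Z=3, X=3) weight 1/36
Group by Z:
  weight(Z=0) = 1/36
  weight(Z=3) = 1/36
Total weight = 1/36 + 1/36 = 1/18
P(Z=0 | obs) = 1/36 / 1/18 = 1/2
P(Z=3 | obs) = 1/36 / 1/18 = 1/2

P(Z=0) = 1/2, P(Z=3) = 1/2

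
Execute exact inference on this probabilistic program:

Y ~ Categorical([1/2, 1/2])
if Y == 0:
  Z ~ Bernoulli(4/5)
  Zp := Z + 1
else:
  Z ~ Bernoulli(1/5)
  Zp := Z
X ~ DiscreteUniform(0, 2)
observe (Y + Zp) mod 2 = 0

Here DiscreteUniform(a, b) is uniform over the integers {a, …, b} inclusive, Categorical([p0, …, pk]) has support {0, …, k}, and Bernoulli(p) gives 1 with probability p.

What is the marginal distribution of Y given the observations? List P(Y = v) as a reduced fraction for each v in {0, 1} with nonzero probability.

P(Y=0) = 4/5, P(Y=1) = 1/5

Enumerate traces; 6 have nonzero weight after conditioning:
  (Y=0, Z=1, X=0) weight 2/15
  (Y=0, Z=1, X=1) weight 2/15
  (Y=0, Z=1, X=2) weight 2/15
  (Y=1, Z=1, X=0) weight 1/30
  (Y=1, Z=1, X=1) weight 1/30
  (Y=1, Z=1, X=2) weight 1/30
Group by Y:
  weight(Y=0) = 2/5
  weight(Y=1) = 1/10
Total weight = 2/5 + 1/10 = 1/2
P(Y=0 | obs) = 2/5 / 1/2 = 4/5
P(Y=1 | obs) = 1/10 / 1/2 = 1/5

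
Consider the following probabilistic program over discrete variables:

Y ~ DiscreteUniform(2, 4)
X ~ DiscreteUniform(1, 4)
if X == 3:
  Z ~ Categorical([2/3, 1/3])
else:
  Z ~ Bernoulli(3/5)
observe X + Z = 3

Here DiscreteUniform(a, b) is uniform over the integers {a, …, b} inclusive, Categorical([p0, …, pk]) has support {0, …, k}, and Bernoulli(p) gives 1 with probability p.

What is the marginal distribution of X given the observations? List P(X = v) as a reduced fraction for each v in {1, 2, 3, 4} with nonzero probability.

P(X=2) = 9/19, P(X=3) = 10/19

Enumerate traces; 6 have nonzero weight after conditioning:
  (Y=2, X=2, Z=1) weight 1/20
  (Y=2, X=3, Z=0) weight 1/18
  (Y=3, X=2, Z=1) weight 1/20
  (Y=3, X=3, Z=0) weight 1/18
  (Y=4, X=2, Z=1) weight 1/20
  (Y=4, X=3, Z=0) weight 1/18
Group by X:
  weight(X=2) = 3/20
  weight(X=3) = 1/6
Total weight = 3/20 + 1/6 = 19/60
P(X=2 | obs) = 3/20 / 19/60 = 9/19
P(X=3 | obs) = 1/6 / 19/60 = 10/19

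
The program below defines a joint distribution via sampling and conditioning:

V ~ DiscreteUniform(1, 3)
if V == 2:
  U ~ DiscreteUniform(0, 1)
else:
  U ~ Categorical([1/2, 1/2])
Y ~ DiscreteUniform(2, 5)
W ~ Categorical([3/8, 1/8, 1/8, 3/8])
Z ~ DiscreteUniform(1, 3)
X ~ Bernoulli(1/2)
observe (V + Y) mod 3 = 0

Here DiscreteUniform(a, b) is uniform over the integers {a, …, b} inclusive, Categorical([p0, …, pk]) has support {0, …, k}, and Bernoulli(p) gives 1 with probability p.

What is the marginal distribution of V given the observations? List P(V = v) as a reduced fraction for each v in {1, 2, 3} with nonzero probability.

P(V=1) = 1/2, P(V=2) = 1/4, P(V=3) = 1/4

Enumerate traces; 192 have nonzero weight after conditioning:
  (V=1, U=0, Y=2, W=0, Z=1, X=0) weight 1/384
  (V=1, U=0, Y=2, W=0, Z=1, X=1) weight 1/384
  (V=1, U=0, Y=2, W=0, Z=2, X=0) weight 1/384
  (V=1, U=0, Y=2, W=0, Z=2, X=1) weight 1/384
  (V=1, U=0, Y=2, W=0, Z=3, X=0) weight 1/384
  (V=1, U=0, Y=2, W=0, Z=3, X=1) weight 1/384
  (V=1, U=0, Y=2, W=1, Z=1, X=0) weight 1/1152
  (V=1, U=0, Y=2, W=1, Z=1, X=1) weight 1/1152
  (V=2, U=0, Y=4, W=0, Z=1, X=0) weight 1/384
  (V=3, U=0, Y=3, W=0, Z=1, X=0) weight 1/384
  … 182 more
Group by V:
  weight(V=1) = 1/6
  weight(V=2) = 1/12
  weight(V=3) = 1/12
Total weight = 1/6 + 1/12 + 1/12 = 1/3
P(V=1 | obs) = 1/6 / 1/3 = 1/2
P(V=2 | obs) = 1/12 / 1/3 = 1/4
P(V=3 | obs) = 1/12 / 1/3 = 1/4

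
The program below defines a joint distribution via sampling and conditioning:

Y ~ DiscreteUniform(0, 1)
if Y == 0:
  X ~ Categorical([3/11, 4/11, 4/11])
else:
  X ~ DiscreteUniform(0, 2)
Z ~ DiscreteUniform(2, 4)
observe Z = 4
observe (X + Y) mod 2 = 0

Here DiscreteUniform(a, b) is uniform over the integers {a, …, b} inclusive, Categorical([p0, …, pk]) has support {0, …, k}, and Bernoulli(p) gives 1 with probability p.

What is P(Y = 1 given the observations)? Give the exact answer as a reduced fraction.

Enumerate traces; 3 have nonzero weight after conditioning:
  (Y=0, X=0, Z=4) weight 1/22
  (Y=0, X=2, Z=4) weight 2/33
  (Y=1, X=1, Z=4) weight 1/18
Group by Y:
  weight(Y=0) = 7/66
  weight(Y=1) = 1/18
Total weight = 7/66 + 1/18 = 16/99
P(Y=0 | obs) = 7/66 / 16/99 = 21/32
P(Y=1 | obs) = 1/18 / 16/99 = 11/32

P(Y = 1 | obs) = 11/32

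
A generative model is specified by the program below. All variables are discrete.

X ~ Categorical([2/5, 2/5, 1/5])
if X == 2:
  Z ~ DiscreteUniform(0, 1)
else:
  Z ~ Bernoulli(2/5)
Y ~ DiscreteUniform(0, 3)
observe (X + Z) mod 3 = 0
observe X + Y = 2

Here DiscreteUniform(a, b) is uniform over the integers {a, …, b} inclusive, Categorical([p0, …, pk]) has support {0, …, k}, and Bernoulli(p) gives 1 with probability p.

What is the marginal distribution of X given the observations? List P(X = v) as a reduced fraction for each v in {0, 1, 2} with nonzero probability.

P(X=0) = 12/17, P(X=2) = 5/17

Enumerate traces; 2 have nonzero weight after conditioning:
  (X=0, Z=0, Y=2) weight 3/50
  (X=2, Z=1, Y=0) weight 1/40
Group by X:
  weight(X=0) = 3/50
  weight(X=2) = 1/40
Total weight = 3/50 + 1/40 = 17/200
P(X=0 | obs) = 3/50 / 17/200 = 12/17
P(X=2 | obs) = 1/40 / 17/200 = 5/17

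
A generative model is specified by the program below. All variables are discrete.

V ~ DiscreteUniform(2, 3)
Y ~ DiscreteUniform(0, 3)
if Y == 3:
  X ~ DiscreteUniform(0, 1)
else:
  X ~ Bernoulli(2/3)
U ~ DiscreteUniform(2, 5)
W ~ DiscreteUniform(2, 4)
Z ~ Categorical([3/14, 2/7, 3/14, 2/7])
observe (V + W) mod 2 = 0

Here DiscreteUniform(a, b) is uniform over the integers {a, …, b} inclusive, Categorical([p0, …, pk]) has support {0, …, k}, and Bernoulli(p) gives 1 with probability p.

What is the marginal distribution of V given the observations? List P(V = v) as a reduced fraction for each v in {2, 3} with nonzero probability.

Enumerate traces; 384 have nonzero weight after conditioning:
  (V=2, Y=0, X=0, U=2, W=2, Z=0) weight 1/1344
  (V=2, Y=0, X=0, U=2, W=2, Z=1) weight 1/1008
  (V=2, Y=0, X=0, U=2, W=2, Z=2) weight 1/1344
  (V=2, Y=0, X=0, U=2, W=2, Z=3) weight 1/1008
  (V=2, Y=0, X=0, U=2, W=4, Z=0) weight 1/1344
  (V=2, Y=0, X=0, U=2, W=4, Z=1) weight 1/1008
  (V=2, Y=0, X=0, U=2, W=4, Z=2) weight 1/1344
  (V=2, Y=0, X=0, U=2, W=4, Z=3) weight 1/1008
  (V=3, Y=0, X=0, U=2, W=3, Z=0) weight 1/1344
  … 375 more
Group by V:
  weight(V=2) = 1/3
  weight(V=3) = 1/6
Total weight = 1/3 + 1/6 = 1/2
P(V=2 | obs) = 1/3 / 1/2 = 2/3
P(V=3 | obs) = 1/6 / 1/2 = 1/3

P(V=2) = 2/3, P(V=3) = 1/3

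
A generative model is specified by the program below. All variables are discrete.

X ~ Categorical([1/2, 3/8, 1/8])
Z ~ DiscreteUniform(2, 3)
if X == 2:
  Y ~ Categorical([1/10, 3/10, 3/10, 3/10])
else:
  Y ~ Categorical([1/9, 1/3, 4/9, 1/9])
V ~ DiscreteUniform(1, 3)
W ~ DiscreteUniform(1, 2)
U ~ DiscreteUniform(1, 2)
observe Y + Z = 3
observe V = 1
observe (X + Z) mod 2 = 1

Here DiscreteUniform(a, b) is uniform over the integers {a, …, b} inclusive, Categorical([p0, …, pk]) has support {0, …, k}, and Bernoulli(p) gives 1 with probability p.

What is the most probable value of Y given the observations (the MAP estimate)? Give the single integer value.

Enumerate traces; 12 have nonzero weight after conditioning:
  (X=0, Z=3, Y=0, V=1, W=1, U=1) weight 1/432
  (X=0, Z=3, Y=0, V=1, W=1, U=2) weight 1/432
  (X=0, Z=3, Y=0, V=1, W=2, U=1) weight 1/432
  (X=0, Z=3, Y=0, V=1, W=2, U=2) weight 1/432
  (X=1, Z=2, Y=1, V=1, W=1, U=1) weight 1/192
  (X=1, Z=2, Y=1, V=1, W=1, U=2) weight 1/192
  (X=1, Z=2, Y=1, V=1, W=2, U=1) weight 1/192
  (X=1, Z=2, Y=1, V=1, W=2, U=2) weight 1/192
  … 4 more
Group by Y:
  weight(Y=0) = 49/4320
  weight(Y=1) = 1/48
Total weight = 49/4320 + 1/48 = 139/4320
P(Y=0 | obs) = 49/4320 / 139/4320 = 49/139
P(Y=1 | obs) = 1/48 / 139/4320 = 90/139
argmax = 1

argmax_v P(Y = v | obs) = 1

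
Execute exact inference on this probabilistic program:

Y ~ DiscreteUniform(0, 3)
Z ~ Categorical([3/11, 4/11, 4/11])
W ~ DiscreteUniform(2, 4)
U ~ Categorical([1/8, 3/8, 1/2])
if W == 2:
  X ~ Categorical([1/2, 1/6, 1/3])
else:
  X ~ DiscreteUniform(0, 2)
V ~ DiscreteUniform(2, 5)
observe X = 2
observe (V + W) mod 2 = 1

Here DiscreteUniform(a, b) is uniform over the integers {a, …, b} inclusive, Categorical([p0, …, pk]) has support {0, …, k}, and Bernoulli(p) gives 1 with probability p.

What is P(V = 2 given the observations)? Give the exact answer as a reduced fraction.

P(V = 2 | obs) = 1/6

Enumerate traces; 216 have nonzero weight after conditioning:
  (Y=0, Z=0, W=2, U=0, X=2, V=3) weight 1/4224
  (Y=0, Z=0, W=2, U=0, X=2, V=5) weight 1/4224
  (Y=0, Z=0, W=2, U=1, X=2, V=3) weight 1/1408
  (Y=0, Z=0, W=2, U=1, X=2, V=5) weight 1/1408
  (Y=0, Z=0, W=2, U=2, X=2, V=3) weight 1/1056
  (Y=0, Z=0, W=2, U=2, X=2, V=5) weight 1/1056
  (Y=0, Z=0, W=3, U=0, X=2, V=2) weight 1/4224
  (Y=0, Z=0, W=3, U=0, X=2, V=4) weight 1/4224
  … 208 more
Group by V:
  weight(V=2) = 1/36
  weight(V=3) = 1/18
  weight(V=4) = 1/36
  weight(V=5) = 1/18
Total weight = 1/36 + 1/18 + 1/36 + 1/18 = 1/6
P(V=2 | obs) = 1/36 / 1/6 = 1/6
P(V=3 | obs) = 1/18 / 1/6 = 1/3
P(V=4 | obs) = 1/36 / 1/6 = 1/6
P(V=5 | obs) = 1/18 / 1/6 = 1/3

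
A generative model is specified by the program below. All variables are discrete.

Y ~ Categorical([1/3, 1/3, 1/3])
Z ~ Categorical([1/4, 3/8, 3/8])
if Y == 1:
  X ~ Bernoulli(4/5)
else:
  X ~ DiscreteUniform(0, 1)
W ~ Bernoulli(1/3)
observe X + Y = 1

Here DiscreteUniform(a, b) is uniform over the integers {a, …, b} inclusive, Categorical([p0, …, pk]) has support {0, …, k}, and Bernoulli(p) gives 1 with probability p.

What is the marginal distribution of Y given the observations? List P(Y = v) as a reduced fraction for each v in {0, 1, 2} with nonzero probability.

Enumerate traces; 12 have nonzero weight after conditioning:
  (Y=0, Z=0, X=1, W=0) weight 1/36
  (Y=0, Z=0, X=1, W=1) weight 1/72
  (Y=0, Z=1, X=1, W=0) weight 1/24
  (Y=0, Z=1, X=1, W=1) weight 1/48
  (Y=0, Z=2, X=1, W=0) weight 1/24
  (Y=0, Z=2, X=1, W=1) weight 1/48
  (Y=1, Z=0, X=0, W=0) weight 1/90
  (Y=1, Z=0, X=0, W=1) weight 1/180
  … 4 more
Group by Y:
  weight(Y=0) = 1/6
  weight(Y=1) = 1/15
Total weight = 1/6 + 1/15 = 7/30
P(Y=0 | obs) = 1/6 / 7/30 = 5/7
P(Y=1 | obs) = 1/15 / 7/30 = 2/7

P(Y=0) = 5/7, P(Y=1) = 2/7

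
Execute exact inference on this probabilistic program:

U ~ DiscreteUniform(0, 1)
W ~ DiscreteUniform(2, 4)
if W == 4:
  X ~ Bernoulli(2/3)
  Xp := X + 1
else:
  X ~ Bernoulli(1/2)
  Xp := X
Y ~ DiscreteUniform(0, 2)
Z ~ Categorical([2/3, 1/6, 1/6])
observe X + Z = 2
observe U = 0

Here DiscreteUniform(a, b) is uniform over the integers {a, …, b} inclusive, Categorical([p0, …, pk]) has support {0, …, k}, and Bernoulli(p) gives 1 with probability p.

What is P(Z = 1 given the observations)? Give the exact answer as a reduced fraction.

Enumerate traces; 18 have nonzero weight after conditioning:
  (U=0, W=2, X=0, Y=0, Z=2) weight 1/216
  (U=0, W=2, X=0, Y=1, Z=2) weight 1/216
  (U=0, W=2, X=0, Y=2, Z=2) weight 1/216
  (U=0, W=2, X=1, Y=0, Z=1) weight 1/216
  (U=0, W=2, X=1, Y=1, Z=1) weight 1/216
  (U=0, W=2, X=1, Y=2, Z=1) weight 1/216
  (U=0, W=3, X=0, Y=0, Z=2) weight 1/216
  (U=0, W=3, X=0, Y=1, Z=2) weight 1/216
  … 10 more
Group by Z:
  weight(Z=1) = 5/108
  weight(Z=2) = 1/27
Total weight = 5/108 + 1/27 = 1/12
P(Z=1 | obs) = 5/108 / 1/12 = 5/9
P(Z=2 | obs) = 1/27 / 1/12 = 4/9

P(Z = 1 | obs) = 5/9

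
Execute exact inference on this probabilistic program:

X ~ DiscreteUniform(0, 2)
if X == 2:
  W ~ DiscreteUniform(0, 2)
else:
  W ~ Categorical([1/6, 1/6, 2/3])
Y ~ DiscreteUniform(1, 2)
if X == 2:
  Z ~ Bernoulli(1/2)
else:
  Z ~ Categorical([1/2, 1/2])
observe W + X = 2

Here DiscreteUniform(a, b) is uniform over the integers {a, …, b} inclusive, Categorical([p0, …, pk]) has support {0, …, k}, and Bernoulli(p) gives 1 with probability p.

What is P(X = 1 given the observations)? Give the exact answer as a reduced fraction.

P(X = 1 | obs) = 1/7

Enumerate traces; 12 have nonzero weight after conditioning:
  (X=0, W=2, Y=1, Z=0) weight 1/18
  (X=0, W=2, Y=1, Z=1) weight 1/18
  (X=0, W=2, Y=2, Z=0) weight 1/18
  (X=0, W=2, Y=2, Z=1) weight 1/18
  (X=1, W=1, Y=1, Z=0) weight 1/72
  (X=1, W=1, Y=1, Z=1) weight 1/72
  (X=1, W=1, Y=2, Z=0) weight 1/72
  (X=1, W=1, Y=2, Z=1) weight 1/72
  (X=2, W=0, Y=1, Z=0) weight 1/36
  … 3 more
Group by X:
  weight(X=0) = 2/9
  weight(X=1) = 1/18
  weight(X=2) = 1/9
Total weight = 2/9 + 1/18 + 1/9 = 7/18
P(X=0 | obs) = 2/9 / 7/18 = 4/7
P(X=1 | obs) = 1/18 / 7/18 = 1/7
P(X=2 | obs) = 1/9 / 7/18 = 2/7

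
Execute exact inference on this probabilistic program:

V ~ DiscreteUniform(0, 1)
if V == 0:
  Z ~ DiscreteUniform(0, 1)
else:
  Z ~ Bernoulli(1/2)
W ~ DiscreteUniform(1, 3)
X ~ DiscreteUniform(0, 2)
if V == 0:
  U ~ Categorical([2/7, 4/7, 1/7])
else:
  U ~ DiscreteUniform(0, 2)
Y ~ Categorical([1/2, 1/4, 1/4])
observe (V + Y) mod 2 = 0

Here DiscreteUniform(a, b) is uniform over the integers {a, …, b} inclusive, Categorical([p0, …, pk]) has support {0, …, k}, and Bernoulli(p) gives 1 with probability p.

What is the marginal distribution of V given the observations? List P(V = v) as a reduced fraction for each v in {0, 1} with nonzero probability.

Enumerate traces; 162 have nonzero weight after conditioning:
  (V=0, Z=0, W=1, X=0, U=0, Y=0) weight 1/252
  (V=0, Z=0, W=1, X=0, U=0, Y=2) weight 1/504
  (V=0, Z=0, W=1, X=0, U=1, Y=0) weight 1/126
  (V=0, Z=0, W=1, X=0, U=1, Y=2) weight 1/252
  (V=0, Z=0, W=1, X=0, U=2, Y=0) weight 1/504
  (V=0, Z=0, W=1, X=0, U=2, Y=2) weight 1/1008
  (V=0, Z=0, W=1, X=1, U=0, Y=0) weight 1/252
  (V=0, Z=0, W=1, X=1, U=0, Y=2) weight 1/504
  (V=1, Z=0, W=1, X=0, U=0, Y=1) weight 1/432
  … 153 more
Group by V:
  weight(V=0) = 3/8
  weight(V=1) = 1/8
Total weight = 3/8 + 1/8 = 1/2
P(V=0 | obs) = 3/8 / 1/2 = 3/4
P(V=1 | obs) = 1/8 / 1/2 = 1/4

P(V=0) = 3/4, P(V=1) = 1/4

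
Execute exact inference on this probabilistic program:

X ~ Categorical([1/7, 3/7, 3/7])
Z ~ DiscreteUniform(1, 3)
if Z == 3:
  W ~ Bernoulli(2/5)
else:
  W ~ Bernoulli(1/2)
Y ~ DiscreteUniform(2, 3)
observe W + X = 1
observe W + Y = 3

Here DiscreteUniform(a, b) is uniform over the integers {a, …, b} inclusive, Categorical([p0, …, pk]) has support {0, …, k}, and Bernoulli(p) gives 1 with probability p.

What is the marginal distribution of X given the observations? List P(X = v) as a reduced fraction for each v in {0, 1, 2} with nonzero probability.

Enumerate traces; 6 have nonzero weight after conditioning:
  (X=0, Z=1, W=1, Y=2) weight 1/84
  (X=0, Z=2, W=1, Y=2) weight 1/84
  (X=0, Z=3, W=1, Y=2) weight 1/105
  (X=1, Z=1, W=0, Y=3) weight 1/28
  (X=1, Z=2, W=0, Y=3) weight 1/28
  (X=1, Z=3, W=0, Y=3) weight 3/70
Group by X:
  weight(X=0) = 1/30
  weight(X=1) = 4/35
Total weight = 1/30 + 4/35 = 31/210
P(X=0 | obs) = 1/30 / 31/210 = 7/31
P(X=1 | obs) = 4/35 / 31/210 = 24/31

P(X=0) = 7/31, P(X=1) = 24/31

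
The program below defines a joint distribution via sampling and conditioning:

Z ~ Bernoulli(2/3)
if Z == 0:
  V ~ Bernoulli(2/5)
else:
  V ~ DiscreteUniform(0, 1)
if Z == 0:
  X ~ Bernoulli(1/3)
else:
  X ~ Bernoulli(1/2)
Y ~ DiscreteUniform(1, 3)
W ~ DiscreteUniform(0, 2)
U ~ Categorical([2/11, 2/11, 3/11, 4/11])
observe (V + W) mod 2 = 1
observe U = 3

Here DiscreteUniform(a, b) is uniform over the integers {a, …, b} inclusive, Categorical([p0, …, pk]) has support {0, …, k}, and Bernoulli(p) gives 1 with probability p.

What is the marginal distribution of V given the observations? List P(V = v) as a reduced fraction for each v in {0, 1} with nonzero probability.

Enumerate traces; 36 have nonzero weight after conditioning:
  (Z=0, V=0, X=0, Y=1, W=1, U=3) weight 8/1485
  (Z=0, V=0, X=0, Y=2, W=1, U=3) weight 8/1485
  (Z=0, V=0, X=0, Y=3, W=1, U=3) weight 8/1485
  (Z=0, V=0, X=1, Y=1, W=1, U=3) weight 4/1485
  (Z=0, V=0, X=1, Y=2, W=1, U=3) weight 4/1485
  (Z=0, V=0, X=1, Y=3, W=1, U=3) weight 4/1485
  (Z=0, V=1, X=0, Y=1, W=0, U=3) weight 16/4455
  (Z=0, V=1, X=0, Y=1, W=2, U=3) weight 16/4455
  … 28 more
Group by V:
  weight(V=0) = 32/495
  weight(V=1) = 56/495
Total weight = 32/495 + 56/495 = 8/45
P(V=0 | obs) = 32/495 / 8/45 = 4/11
P(V=1 | obs) = 56/495 / 8/45 = 7/11

P(V=0) = 4/11, P(V=1) = 7/11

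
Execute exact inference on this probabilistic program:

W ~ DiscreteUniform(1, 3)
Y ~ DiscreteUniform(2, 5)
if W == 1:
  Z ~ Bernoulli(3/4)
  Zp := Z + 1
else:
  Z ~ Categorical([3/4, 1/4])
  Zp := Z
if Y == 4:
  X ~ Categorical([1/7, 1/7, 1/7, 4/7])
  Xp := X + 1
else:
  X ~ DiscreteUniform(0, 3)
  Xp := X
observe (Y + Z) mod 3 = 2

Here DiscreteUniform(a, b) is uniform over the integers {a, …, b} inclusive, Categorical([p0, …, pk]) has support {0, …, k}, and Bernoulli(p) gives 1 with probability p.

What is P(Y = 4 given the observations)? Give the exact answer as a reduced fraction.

P(Y = 4 | obs) = 5/19

Enumerate traces; 36 have nonzero weight after conditioning:
  (W=1, Y=2, Z=0, X=0) weight 1/192
  (W=1, Y=2, Z=0, X=1) weight 1/192
  (W=1, Y=2, Z=0, X=2) weight 1/192
  (W=1, Y=2, Z=0, X=3) weight 1/192
  (W=1, Y=4, Z=1, X=0) weight 1/112
  (W=1, Y=4, Z=1, X=1) weight 1/112
  (W=1, Y=4, Z=1, X=2) weight 1/112
  (W=1, Y=4, Z=1, X=3) weight 1/28
  (W=1, Y=5, Z=0, X=0) weight 1/192
  … 27 more
Group by Y:
  weight(Y=2) = 7/48
  weight(Y=4) = 5/48
  weight(Y=5) = 7/48
Total weight = 7/48 + 5/48 + 7/48 = 19/48
P(Y=2 | obs) = 7/48 / 19/48 = 7/19
P(Y=4 | obs) = 5/48 / 19/48 = 5/19
P(Y=5 | obs) = 7/48 / 19/48 = 7/19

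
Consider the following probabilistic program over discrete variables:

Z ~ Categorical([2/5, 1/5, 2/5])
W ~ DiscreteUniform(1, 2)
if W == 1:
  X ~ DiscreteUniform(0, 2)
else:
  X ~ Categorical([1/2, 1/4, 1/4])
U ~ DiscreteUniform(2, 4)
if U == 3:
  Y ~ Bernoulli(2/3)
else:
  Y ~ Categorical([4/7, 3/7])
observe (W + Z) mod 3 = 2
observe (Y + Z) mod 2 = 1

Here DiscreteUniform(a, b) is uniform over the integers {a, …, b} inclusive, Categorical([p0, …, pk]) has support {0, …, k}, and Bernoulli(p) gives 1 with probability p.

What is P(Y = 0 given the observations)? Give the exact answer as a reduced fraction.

Enumerate traces; 18 have nonzero weight after conditioning:
  (Z=0, W=2, X=0, U=2, Y=1) weight 1/70
  (Z=0, W=2, X=0, U=3, Y=1) weight 1/45
  (Z=0, W=2, X=0, U=4, Y=1) weight 1/70
  (Z=0, W=2, X=1, U=2, Y=1) weight 1/140
  (Z=0, W=2, X=1, U=3, Y=1) weight 1/90
  (Z=0, W=2, X=1, U=4, Y=1) weight 1/140
  (Z=0, W=2, X=2, U=2, Y=1) weight 1/140
  (Z=0, W=2, X=2, U=3, Y=1) weight 1/90
  (Z=1, W=1, X=0, U=2, Y=0) weight 2/315
  … 9 more
Group by Y:
  weight(Y=0) = 31/630
  weight(Y=1) = 32/315
Total weight = 31/630 + 32/315 = 19/126
P(Y=0 | obs) = 31/630 / 19/126 = 31/95
P(Y=1 | obs) = 32/315 / 19/126 = 64/95

P(Y = 0 | obs) = 31/95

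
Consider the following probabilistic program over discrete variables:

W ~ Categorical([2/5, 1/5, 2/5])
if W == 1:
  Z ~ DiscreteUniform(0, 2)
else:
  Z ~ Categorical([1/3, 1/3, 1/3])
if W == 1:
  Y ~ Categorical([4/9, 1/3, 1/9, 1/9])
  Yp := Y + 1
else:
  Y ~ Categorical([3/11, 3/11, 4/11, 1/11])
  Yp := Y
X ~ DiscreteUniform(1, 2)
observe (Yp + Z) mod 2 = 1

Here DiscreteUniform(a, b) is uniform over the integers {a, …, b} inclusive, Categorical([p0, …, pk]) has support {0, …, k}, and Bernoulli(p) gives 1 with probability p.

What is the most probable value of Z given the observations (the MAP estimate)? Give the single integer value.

argmax_v P(Z = v | obs) = 1

Enumerate traces; 36 have nonzero weight after conditioning:
  (W=0, Z=0, Y=1, X=1) weight 1/55
  (W=0, Z=0, Y=1, X=2) weight 1/55
  (W=0, Z=0, Y=3, X=1) weight 1/165
  (W=0, Z=0, Y=3, X=2) weight 1/165
  (W=0, Z=1, Y=0, X=1) weight 1/55
  (W=0, Z=1, Y=0, X=2) weight 1/55
  (W=0, Z=1, Y=2, X=1) weight 4/165
  (W=0, Z=1, Y=2, X=2) weight 4/165
  (W=0, Z=2, Y=1, X=1) weight 1/55
  … 27 more
Group by Z:
  weight(Z=0) = 199/1485
  weight(Z=1) = 296/1485
  weight(Z=2) = 199/1485
Total weight = 199/1485 + 296/1485 + 199/1485 = 694/1485
P(Z=0 | obs) = 199/1485 / 694/1485 = 199/694
P(Z=1 | obs) = 296/1485 / 694/1485 = 148/347
P(Z=2 | obs) = 199/1485 / 694/1485 = 199/694
argmax = 1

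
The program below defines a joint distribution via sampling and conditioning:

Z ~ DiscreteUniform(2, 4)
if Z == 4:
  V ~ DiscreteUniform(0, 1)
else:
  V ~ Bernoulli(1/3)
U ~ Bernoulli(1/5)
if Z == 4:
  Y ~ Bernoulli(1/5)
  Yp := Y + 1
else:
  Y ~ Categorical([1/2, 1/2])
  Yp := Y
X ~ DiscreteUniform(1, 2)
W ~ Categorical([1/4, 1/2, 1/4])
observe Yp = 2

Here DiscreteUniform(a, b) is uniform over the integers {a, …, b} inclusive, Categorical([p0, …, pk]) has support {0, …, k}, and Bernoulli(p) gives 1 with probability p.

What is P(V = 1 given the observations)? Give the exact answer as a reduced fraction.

Enumerate traces; 24 have nonzero weight after conditioning:
  (Z=4, V=0, U=0, Y=1, X=1, W=0) weight 1/300
  (Z=4, V=0, U=0, Y=1, X=1, W=1) weight 1/150
  (Z=4, V=0, U=0, Y=1, X=1, W=2) weight 1/300
  (Z=4, V=0, U=0, Y=1, X=2, W=0) weight 1/300
  (Z=4, V=0, U=0, Y=1, X=2, W=1) weight 1/150
  (Z=4, V=0, U=0, Y=1, X=2, W=2) weight 1/300
  (Z=4, V=0, U=1, Y=1, X=1, W=0) weight 1/1200
  (Z=4, V=0, U=1, Y=1, X=1, W=1) weight 1/600
  (Z=4, V=1, U=0, Y=1, X=1, W=0) weight 1/300
  … 15 more
Group by V:
  weight(V=0) = 1/30
  weight(V=1) = 1/30
Total weight = 1/30 + 1/30 = 1/15
P(V=0 | obs) = 1/30 / 1/15 = 1/2
P(V=1 | obs) = 1/30 / 1/15 = 1/2

P(V = 1 | obs) = 1/2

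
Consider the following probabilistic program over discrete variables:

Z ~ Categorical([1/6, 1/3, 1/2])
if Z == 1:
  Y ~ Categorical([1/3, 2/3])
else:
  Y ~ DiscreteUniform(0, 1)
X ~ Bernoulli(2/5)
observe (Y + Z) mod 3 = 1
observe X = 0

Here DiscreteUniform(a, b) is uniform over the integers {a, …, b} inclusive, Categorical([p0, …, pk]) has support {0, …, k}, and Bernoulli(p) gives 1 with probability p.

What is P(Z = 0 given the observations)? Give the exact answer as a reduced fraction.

Enumerate traces; 2 have nonzero weight after conditioning:
  (Z=0, Y=1, X=0) weight 1/20
  (Z=1, Y=0, X=0) weight 1/15
Group by Z:
  weight(Z=0) = 1/20
  weight(Z=1) = 1/15
Total weight = 1/20 + 1/15 = 7/60
P(Z=0 | obs) = 1/20 / 7/60 = 3/7
P(Z=1 | obs) = 1/15 / 7/60 = 4/7

P(Z = 0 | obs) = 3/7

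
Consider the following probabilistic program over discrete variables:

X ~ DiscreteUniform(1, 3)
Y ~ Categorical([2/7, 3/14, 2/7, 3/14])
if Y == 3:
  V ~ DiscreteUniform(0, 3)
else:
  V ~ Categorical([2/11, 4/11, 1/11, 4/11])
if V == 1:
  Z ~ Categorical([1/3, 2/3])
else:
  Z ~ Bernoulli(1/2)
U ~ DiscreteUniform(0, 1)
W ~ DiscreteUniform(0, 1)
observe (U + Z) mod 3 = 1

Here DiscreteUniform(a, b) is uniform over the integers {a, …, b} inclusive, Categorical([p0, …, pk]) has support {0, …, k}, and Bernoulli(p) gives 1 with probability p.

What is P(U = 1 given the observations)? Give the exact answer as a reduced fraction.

P(U = 1 | obs) = 149/336

Enumerate traces; 192 have nonzero weight after conditioning:
  (X=1, Y=0, V=0, Z=0, U=1, W=0) weight 1/462
  (X=1, Y=0, V=0, Z=0, U=1, W=1) weight 1/462
  (X=1, Y=0, V=0, Z=1, U=0, W=0) weight 1/462
  (X=1, Y=0, V=0, Z=1, U=0, W=1) weight 1/462
  (X=1, Y=0, V=1, Z=0, U=1, W=0) weight 2/693
  (X=1, Y=0, V=1, Z=0, U=1, W=1) weight 2/693
  (X=1, Y=0, V=1, Z=1, U=0, W=0) weight 4/693
  (X=1, Y=0, V=1, Z=1, U=0, W=1) weight 4/693
  … 184 more
Group by U:
  weight(U=0) = 187/672
  weight(U=1) = 149/672
Total weight = 187/672 + 149/672 = 1/2
P(U=0 | obs) = 187/672 / 1/2 = 187/336
P(U=1 | obs) = 149/672 / 1/2 = 149/336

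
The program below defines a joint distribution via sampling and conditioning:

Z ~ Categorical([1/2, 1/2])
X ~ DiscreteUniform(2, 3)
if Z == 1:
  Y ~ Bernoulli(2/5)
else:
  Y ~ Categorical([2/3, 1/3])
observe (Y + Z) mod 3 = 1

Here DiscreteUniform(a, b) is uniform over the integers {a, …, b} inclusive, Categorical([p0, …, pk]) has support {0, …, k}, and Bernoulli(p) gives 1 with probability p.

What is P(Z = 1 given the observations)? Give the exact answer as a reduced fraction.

P(Z = 1 | obs) = 9/14

Enumerate traces; 4 have nonzero weight after conditioning:
  (Z=0, X=2, Y=1) weight 1/12
  (Z=0, X=3, Y=1) weight 1/12
  (Z=1, X=2, Y=0) weight 3/20
  (Z=1, X=3, Y=0) weight 3/20
Group by Z:
  weight(Z=0) = 1/6
  weight(Z=1) = 3/10
Total weight = 1/6 + 3/10 = 7/15
P(Z=0 | obs) = 1/6 / 7/15 = 5/14
P(Z=1 | obs) = 3/10 / 7/15 = 9/14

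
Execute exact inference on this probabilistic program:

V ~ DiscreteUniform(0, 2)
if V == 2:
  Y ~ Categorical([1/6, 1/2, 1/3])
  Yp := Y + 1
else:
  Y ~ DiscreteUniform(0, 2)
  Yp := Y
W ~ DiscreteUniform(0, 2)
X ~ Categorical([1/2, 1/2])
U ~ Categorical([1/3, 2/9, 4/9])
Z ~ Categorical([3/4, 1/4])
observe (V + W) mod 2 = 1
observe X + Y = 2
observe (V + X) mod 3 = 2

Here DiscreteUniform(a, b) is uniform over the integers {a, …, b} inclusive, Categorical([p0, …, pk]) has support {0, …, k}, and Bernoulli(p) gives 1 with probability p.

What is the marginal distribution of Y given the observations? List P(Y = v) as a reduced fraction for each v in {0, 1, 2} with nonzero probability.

Enumerate traces; 18 have nonzero weight after conditioning:
  (V=1, Y=1, W=0, X=1, U=0, Z=0) weight 1/216
  (V=1, Y=1, W=0, X=1, U=0, Z=1) weight 1/648
  (V=1, Y=1, W=0, X=1, U=1, Z=0) weight 1/324
  (V=1, Y=1, W=0, X=1, U=1, Z=1) weight 1/972
  (V=1, Y=1, W=0, X=1, U=2, Z=0) weight 1/162
  (V=1, Y=1, W=0, X=1, U=2, Z=1) weight 1/486
  (V=1, Y=1, W=2, X=1, U=0, Z=0) weight 1/216
  (V=1, Y=1, W=2, X=1, U=0, Z=1) weight 1/648
  (V=2, Y=2, W=1, X=0, U=0, Z=0) weight 1/216
  … 9 more
Group by Y:
  weight(Y=1) = 1/27
  weight(Y=2) = 1/54
Total weight = 1/27 + 1/54 = 1/18
P(Y=1 | obs) = 1/27 / 1/18 = 2/3
P(Y=2 | obs) = 1/54 / 1/18 = 1/3

P(Y=1) = 2/3, P(Y=2) = 1/3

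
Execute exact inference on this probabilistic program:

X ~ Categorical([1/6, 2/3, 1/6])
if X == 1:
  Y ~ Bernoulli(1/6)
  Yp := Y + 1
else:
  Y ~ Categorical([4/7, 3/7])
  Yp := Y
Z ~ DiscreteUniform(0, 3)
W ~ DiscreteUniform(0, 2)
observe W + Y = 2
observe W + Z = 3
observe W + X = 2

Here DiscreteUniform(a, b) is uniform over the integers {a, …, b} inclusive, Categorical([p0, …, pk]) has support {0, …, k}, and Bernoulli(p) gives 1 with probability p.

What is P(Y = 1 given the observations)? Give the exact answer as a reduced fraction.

P(Y = 1 | obs) = 7/13

Enumerate traces; 2 have nonzero weight after conditioning:
  (X=0, Y=0, Z=1, W=2) weight 1/126
  (X=1, Y=1, Z=2, W=1) weight 1/108
Group by Y:
  weight(Y=0) = 1/126
  weight(Y=1) = 1/108
Total weight = 1/126 + 1/108 = 13/756
P(Y=0 | obs) = 1/126 / 13/756 = 6/13
P(Y=1 | obs) = 1/108 / 13/756 = 7/13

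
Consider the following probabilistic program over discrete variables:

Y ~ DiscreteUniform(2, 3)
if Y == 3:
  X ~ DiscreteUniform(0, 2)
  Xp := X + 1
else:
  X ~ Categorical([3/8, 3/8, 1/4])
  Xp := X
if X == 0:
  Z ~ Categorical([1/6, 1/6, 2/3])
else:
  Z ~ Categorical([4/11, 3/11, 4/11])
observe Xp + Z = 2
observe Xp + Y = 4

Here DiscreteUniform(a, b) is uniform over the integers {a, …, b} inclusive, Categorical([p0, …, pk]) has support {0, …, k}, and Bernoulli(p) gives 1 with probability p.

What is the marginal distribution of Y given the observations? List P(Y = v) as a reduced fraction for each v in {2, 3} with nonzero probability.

Enumerate traces; 2 have nonzero weight after conditioning:
  (Y=2, X=2, Z=0) weight 1/22
  (Y=3, X=0, Z=1) weight 1/36
Group by Y:
  weight(Y=2) = 1/22
  weight(Y=3) = 1/36
Total weight = 1/22 + 1/36 = 29/396
P(Y=2 | obs) = 1/22 / 29/396 = 18/29
P(Y=3 | obs) = 1/36 / 29/396 = 11/29

P(Y=2) = 18/29, P(Y=3) = 11/29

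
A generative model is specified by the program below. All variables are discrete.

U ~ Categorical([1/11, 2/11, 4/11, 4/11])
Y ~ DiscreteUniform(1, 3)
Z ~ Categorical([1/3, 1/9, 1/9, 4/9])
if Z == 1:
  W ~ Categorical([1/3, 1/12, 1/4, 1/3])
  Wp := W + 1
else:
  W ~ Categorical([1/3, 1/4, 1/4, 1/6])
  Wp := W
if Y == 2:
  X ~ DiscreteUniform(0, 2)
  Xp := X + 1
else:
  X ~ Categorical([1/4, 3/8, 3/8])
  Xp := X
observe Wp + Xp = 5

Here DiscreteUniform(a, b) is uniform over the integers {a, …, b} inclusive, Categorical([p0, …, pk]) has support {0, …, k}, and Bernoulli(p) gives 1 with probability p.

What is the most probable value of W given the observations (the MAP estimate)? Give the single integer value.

argmax_v P(W = v | obs) = 3

Enumerate traces; 76 have nonzero weight after conditioning:
  (U=0, Y=1, Z=0, W=3, X=2) weight 1/1584
  (U=0, Y=1, Z=1, W=2, X=2) weight 1/3168
  (U=0, Y=1, Z=1, W=3, X=1) weight 1/2376
  (U=0, Y=1, Z=2, W=3, X=2) weight 1/4752
  (U=0, Y=1, Z=3, W=3, X=2) weight 1/1188
  (U=0, Y=2, Z=0, W=2, X=2) weight 1/1188
  (U=0, Y=2, Z=0, W=3, X=1) weight 1/1782
  (U=0, Y=2, Z=1, W=1, X=2) weight 1/10692
  … 68 more
Group by W:
  weight(W=1) = 1/972
  weight(W=2) = 5/144
  weight(W=3) = 65/972
Total weight = 1/972 + 5/144 + 65/972 = 133/1296
P(W=1 | obs) = 1/972 / 133/1296 = 4/399
P(W=2 | obs) = 5/144 / 133/1296 = 45/133
P(W=3 | obs) = 65/972 / 133/1296 = 260/399
argmax = 3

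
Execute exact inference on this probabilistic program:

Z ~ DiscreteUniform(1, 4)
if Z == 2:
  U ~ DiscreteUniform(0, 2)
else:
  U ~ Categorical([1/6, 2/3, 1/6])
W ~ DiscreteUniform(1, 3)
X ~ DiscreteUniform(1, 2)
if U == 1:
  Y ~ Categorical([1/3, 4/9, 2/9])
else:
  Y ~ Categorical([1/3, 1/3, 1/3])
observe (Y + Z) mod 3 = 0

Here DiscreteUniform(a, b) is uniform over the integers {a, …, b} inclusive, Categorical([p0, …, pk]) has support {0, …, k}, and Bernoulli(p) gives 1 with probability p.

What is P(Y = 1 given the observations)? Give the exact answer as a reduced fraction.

Enumerate traces; 72 have nonzero weight after conditioning:
  (Z=1, U=0, W=1, X=1, Y=2) weight 1/432
  (Z=1, U=0, W=1, X=2, Y=2) weight 1/432
  (Z=1, U=0, W=2, X=1, Y=2) weight 1/432
  (Z=1, U=0, W=2, X=2, Y=2) weight 1/432
  (Z=1, U=0, W=3, X=1, Y=2) weight 1/432
  (Z=1, U=0, W=3, X=2, Y=2) weight 1/432
  (Z=1, U=1, W=1, X=1, Y=2) weight 1/162
  (Z=1, U=1, W=1, X=2, Y=2) weight 1/162
  (Z=2, U=0, W=1, X=1, Y=1) weight 1/216
  (Z=3, U=0, W=1, X=1, Y=0) weight 1/432
  … 62 more
Group by Y:
  weight(Y=0) = 1/12
  weight(Y=1) = 5/54
  weight(Y=2) = 7/54
Total weight = 1/12 + 5/54 + 7/54 = 11/36
P(Y=0 | obs) = 1/12 / 11/36 = 3/11
P(Y=1 | obs) = 5/54 / 11/36 = 10/33
P(Y=2 | obs) = 7/54 / 11/36 = 14/33

P(Y = 1 | obs) = 10/33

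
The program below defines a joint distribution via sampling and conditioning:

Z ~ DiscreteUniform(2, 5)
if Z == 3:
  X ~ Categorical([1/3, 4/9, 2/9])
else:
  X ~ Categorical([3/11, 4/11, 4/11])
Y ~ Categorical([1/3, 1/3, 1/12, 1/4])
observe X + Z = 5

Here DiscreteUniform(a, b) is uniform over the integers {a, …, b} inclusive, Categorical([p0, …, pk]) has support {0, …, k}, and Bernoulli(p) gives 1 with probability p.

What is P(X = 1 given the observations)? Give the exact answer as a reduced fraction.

Enumerate traces; 12 have nonzero weight after conditioning:
  (Z=3, X=2, Y=0) weight 1/54
  (Z=3, X=2, Y=1) weight 1/54
  (Z=3, X=2, Y=2) weight 1/216
  (Z=3, X=2, Y=3) weight 1/72
  (Z=4, X=1, Y=0) weight 1/33
  (Z=4, X=1, Y=1) weight 1/33
  (Z=4, X=1, Y=2) weight 1/132
  (Z=4, X=1, Y=3) weight 1/44
  (Z=5, X=0, Y=0) weight 1/44
  … 3 more
Group by X:
  weight(X=0) = 3/44
  weight(X=1) = 1/11
  weight(X=2) = 1/18
Total weight = 3/44 + 1/11 + 1/18 = 85/396
P(X=0 | obs) = 3/44 / 85/396 = 27/85
P(X=1 | obs) = 1/11 / 85/396 = 36/85
P(X=2 | obs) = 1/18 / 85/396 = 22/85

P(X = 1 | obs) = 36/85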